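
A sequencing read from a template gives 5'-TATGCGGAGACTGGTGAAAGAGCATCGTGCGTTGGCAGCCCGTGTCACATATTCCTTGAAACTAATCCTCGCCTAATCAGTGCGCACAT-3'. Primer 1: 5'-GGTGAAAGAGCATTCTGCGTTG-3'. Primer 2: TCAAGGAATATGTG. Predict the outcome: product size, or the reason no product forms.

Primer 1 (GGTGAAAGAGCATTCTGCGTTG) does not match the top strand, and its reverse complement CAACGCAGAATGCTCTTTCACC does not match either.
With no annealing site for primer 1, no amplification occurs.

No product — primer 1 has no binding site in the template.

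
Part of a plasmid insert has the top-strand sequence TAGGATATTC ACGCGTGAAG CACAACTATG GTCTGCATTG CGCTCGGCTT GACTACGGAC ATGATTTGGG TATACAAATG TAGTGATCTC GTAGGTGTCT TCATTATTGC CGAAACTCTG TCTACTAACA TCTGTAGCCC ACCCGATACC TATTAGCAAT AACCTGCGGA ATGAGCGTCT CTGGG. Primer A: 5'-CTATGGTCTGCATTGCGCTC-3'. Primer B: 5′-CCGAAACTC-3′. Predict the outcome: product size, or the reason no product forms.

Primer A (CTATGGTCTGCATTGCGCTC) matches the top strand at positions 26–45 (3' end points downstream).
Primer B (CCGAAACTC) also matches the top strand directly, at positions 110–118 — its reverse complement GAGTTTCGG is not present.
Both primers anneal to the bottom strand with 3' ends pointing the same way, so neither can prime synthesis back toward the other.

No product — both primers anneal to the same strand and extend in the same direction.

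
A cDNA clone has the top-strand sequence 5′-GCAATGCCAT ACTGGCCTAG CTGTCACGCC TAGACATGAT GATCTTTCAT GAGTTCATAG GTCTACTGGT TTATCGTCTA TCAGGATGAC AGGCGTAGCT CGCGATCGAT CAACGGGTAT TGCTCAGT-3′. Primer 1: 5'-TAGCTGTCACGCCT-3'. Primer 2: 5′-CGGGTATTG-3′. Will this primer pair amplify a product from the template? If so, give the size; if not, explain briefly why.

Primer 1 (TAGCTGTCACGCCT) matches the top strand at positions 18–31 (3' end points downstream).
Primer 2 (CGGGTATTG) also matches the top strand directly, at positions 114–122 — its reverse complement CAATACCCG is not present.
Both primers anneal to the bottom strand with 3' ends pointing the same way, so neither can prime synthesis back toward the other.

No product — both primers anneal to the same strand and extend in the same direction.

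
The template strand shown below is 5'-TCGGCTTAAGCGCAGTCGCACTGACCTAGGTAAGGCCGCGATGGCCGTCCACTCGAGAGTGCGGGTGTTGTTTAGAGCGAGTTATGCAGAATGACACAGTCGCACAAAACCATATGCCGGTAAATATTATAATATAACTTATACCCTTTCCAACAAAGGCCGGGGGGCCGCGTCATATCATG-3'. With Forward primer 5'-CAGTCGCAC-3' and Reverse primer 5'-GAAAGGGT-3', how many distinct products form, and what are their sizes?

Two products: 138 bp, 54 bp

The forward primer CAGTCGCAC matches the top strand at positions 13–21, 97–105.
The reverse primer's reverse complement is ACCCTTTC, matching at positions 143–150.
Each forward site pairs with the reverse site to give a product ending at position 150: sizes 138, 54 bp.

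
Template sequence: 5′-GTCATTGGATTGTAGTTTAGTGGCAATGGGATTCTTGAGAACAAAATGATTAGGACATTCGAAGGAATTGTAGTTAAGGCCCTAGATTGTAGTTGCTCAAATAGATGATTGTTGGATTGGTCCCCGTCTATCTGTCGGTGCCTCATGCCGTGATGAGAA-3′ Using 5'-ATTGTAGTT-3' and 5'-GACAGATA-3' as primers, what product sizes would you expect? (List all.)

The forward primer ATTGTAGTT matches the top strand at positions 9–17, 67–75, 86–94.
The reverse primer's reverse complement is TATCTGTC, matching at positions 129–136.
Each forward site pairs with the reverse site to give a product ending at position 136: sizes 128, 70, 51 bp.

128 bp, 70 bp, 51 bp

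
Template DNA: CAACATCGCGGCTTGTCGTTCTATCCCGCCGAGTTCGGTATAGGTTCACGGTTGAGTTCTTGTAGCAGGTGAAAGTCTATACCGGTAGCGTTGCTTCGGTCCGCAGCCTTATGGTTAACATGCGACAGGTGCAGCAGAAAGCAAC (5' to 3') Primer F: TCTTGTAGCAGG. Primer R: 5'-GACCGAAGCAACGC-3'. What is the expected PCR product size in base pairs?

The forward primer matches the template at positions 58–69.
Taking the reverse complement of GACCGAAGCAACGC gives GCGTTGCTTCGGTC, found at positions 88–101 on the template; the primer anneals here to the top strand with its 3' end pointing upstream.
Product length = (reverse-primer end) − (forward-primer start) + 1 = 101 − 58 + 1 = 44 bp.

44 bp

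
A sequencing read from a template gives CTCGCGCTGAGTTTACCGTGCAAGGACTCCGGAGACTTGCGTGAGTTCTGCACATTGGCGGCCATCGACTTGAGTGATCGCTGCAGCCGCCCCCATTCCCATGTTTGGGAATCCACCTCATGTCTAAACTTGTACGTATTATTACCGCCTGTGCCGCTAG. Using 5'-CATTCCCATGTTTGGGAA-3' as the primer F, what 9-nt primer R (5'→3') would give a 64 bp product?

5'-GCGGCACAG-3'

The forward primer binds at positions 94–111, so a 64 bp product ends at position 94 + 64 − 1 = 157.
The reverse primer anneals to the top strand over positions 149–157, i.e. to CTGTGCCGC.
Its sequence written 5'→3' is the reverse complement: GCGGCACAG.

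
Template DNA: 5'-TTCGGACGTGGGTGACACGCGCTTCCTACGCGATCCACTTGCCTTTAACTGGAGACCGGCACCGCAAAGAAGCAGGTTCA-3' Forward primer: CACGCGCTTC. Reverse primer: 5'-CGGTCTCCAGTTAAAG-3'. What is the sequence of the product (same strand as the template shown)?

Scanning the template, CACGCGCTTC occurs at positions 16–25; this primer anneals to the bottom strand there with its 3' end pointing downstream.
Reverse complement of the reverse primer: CTTTAACTGGAGACCG. This occurs on the top strand at positions 43–58.
The product is the template from position 16 through 58 (43 bp).

5'-CACGCGCTTCCTACGCGATCCACTTGCCTTTAACTGGAGACCG-3'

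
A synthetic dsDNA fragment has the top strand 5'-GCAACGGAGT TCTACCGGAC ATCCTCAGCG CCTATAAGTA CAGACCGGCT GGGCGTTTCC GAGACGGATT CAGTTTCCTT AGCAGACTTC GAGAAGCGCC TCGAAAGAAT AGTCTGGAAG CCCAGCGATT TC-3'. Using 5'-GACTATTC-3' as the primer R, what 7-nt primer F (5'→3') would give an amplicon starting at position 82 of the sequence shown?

5'-GCAGACT-3'

The reverse primer's reverse complement GAATAGTC matches the template at positions 107–114; the product starts at position 82.
The forward primer is identical to the top strand over positions 82–88: GCAGACT.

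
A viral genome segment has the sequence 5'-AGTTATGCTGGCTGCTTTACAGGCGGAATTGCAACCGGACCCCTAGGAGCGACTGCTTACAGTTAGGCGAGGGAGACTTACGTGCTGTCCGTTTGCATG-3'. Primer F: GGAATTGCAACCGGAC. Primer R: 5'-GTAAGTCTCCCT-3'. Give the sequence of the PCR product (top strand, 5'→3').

5'-GGAATTGCAACCGGACCCCTAGGAGCGACTGCTTACAGTTAGGCGAGGGAGACTTAC-3'

Scanning the template, GGAATTGCAACCGGAC occurs at positions 25–40; this primer anneals to the bottom strand there with its 3' end pointing downstream.
Reverse complement of the reverse primer: AGGGAGACTTAC. This occurs on the top strand at positions 70–81.
The product is the template from position 25 through 81 (57 bp).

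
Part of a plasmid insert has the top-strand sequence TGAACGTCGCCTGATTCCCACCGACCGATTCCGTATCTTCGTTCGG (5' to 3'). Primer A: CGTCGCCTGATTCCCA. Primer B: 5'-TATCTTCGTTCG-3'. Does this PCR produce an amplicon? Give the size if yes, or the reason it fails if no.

No product — both primers anneal to the same strand and extend in the same direction.

Primer A (CGTCGCCTGATTCCCA) matches the top strand at positions 5–20 (3' end points downstream).
Primer B (TATCTTCGTTCG) also matches the top strand directly, at positions 34–45 — its reverse complement CGAACGAAGATA is not present.
Both primers anneal to the bottom strand with 3' ends pointing the same way, so neither can prime synthesis back toward the other.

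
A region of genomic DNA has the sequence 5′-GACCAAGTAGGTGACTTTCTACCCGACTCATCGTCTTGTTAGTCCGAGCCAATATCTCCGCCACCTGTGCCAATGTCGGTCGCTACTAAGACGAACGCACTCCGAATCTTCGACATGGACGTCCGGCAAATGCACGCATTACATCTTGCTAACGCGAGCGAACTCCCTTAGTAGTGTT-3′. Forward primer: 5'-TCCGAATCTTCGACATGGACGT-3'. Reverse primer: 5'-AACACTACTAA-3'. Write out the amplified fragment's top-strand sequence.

Scanning the template, TCCGAATCTTCGACATGGACGT occurs at positions 101–122; this primer anneals to the bottom strand there with its 3' end pointing downstream.
Taking the reverse complement of AACACTACTAA gives TTAGTAGTGTT, found at positions 168–178 on the template; the primer anneals here to the top strand with its 3' end pointing upstream.
The product is the template from position 101 through 178 (78 bp).

5'-TCCGAATCTTCGACATGGACGTCCGGCAAATGCACGCATTACATCTTGCTAACGCGAGCGAACTCCCTTAGTAGTGTT-3'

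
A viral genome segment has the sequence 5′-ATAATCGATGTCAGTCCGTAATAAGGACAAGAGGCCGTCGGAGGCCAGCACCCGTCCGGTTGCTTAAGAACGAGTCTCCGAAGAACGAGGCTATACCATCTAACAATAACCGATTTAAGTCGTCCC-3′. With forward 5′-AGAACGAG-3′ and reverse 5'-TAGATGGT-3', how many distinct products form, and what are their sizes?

The forward primer AGAACGAG matches the top strand at positions 67–74, 82–89.
The reverse primer's reverse complement is ACCATCTA, matching at positions 95–102.
Each forward site pairs with the reverse site to give a product ending at position 102: sizes 36, 21 bp.

Two products: 36 bp, 21 bp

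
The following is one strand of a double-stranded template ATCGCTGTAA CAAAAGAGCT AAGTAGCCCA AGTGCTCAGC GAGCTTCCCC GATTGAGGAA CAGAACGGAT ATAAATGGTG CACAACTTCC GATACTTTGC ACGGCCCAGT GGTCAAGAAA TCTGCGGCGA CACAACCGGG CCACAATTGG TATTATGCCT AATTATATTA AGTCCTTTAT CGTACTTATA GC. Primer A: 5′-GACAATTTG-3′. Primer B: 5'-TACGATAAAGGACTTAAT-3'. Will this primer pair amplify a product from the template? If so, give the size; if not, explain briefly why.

Primer A (GACAATTTG) does not match the top strand, and its reverse complement CAAATTGTC does not match either.
With no annealing site for primer A, no amplification occurs.

No product — primer A has no binding site in the template.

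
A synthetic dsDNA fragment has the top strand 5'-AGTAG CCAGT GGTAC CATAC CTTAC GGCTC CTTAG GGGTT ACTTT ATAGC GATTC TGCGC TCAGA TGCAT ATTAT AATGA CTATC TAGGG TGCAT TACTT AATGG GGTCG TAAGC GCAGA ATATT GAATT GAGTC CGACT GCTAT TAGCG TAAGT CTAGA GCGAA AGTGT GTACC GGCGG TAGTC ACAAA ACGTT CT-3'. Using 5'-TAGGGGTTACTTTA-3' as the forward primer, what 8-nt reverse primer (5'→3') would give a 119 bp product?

The forward primer binds at positions 33–46, so a 119 bp product ends at position 33 + 119 − 1 = 151.
The reverse primer anneals to the top strand over positions 144–151, i.e. to ATTAGCGT.
Its sequence written 5'→3' is the reverse complement: ACGCTAAT.

5'-ACGCTAAT-3'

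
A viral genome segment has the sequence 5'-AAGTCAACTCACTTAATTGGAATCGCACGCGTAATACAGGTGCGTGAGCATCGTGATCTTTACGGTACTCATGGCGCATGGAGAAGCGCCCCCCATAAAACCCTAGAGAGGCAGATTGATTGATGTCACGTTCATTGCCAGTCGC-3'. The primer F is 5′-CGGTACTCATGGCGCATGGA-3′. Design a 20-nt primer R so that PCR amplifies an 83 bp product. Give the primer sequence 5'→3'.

5'-GCGACTGGCAATGAACGTGA-3'

The forward primer binds at positions 63–82, so an 83 bp product ends at position 63 + 83 − 1 = 145.
The reverse primer anneals to the top strand over positions 126–145, i.e. to TCACGTTCATTGCCAGTCGC.
Its sequence written 5'→3' is the reverse complement: GCGACTGGCAATGAACGTGA.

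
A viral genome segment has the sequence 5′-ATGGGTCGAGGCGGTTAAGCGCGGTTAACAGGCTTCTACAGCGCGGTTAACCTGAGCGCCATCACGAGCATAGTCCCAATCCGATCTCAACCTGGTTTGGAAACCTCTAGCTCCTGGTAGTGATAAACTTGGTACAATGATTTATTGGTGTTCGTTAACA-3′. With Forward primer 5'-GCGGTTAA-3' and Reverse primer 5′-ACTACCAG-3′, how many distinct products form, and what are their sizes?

The forward primer GCGGTTAA matches the top strand at positions 11–18, 21–28, 43–50.
The reverse primer's reverse complement is CTGGTAGT, matching at positions 114–121.
Each forward site pairs with the reverse site to give a product ending at position 121: sizes 111, 101, 79 bp.

Three products: 111 bp, 101 bp, 79 bp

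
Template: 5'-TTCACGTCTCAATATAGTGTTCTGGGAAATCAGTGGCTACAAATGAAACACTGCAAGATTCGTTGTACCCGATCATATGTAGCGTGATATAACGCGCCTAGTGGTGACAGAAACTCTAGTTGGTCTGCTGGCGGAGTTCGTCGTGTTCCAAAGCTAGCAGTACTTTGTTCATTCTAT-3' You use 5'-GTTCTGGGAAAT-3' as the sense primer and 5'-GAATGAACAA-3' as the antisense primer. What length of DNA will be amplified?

Forward primer GTTCTGGGAAAT is found on the top strand at positions 19–30.
Taking the reverse complement of GAATGAACAA gives TTGTTCATTC, found at positions 165–174 on the template; the primer anneals here to the top strand with its 3' end pointing upstream.
The product runs from position 19 to position 174, so its length is 174 − 19 + 1 = 156 bp.

156 bp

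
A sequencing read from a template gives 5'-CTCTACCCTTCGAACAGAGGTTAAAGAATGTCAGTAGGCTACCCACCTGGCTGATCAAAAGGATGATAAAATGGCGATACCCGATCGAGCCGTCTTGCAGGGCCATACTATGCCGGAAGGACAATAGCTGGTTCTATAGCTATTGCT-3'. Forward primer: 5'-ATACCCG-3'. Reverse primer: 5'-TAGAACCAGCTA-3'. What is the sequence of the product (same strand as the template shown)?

5'-ATACCCGATCGAGCCGTCTTGCAGGGCCATACTATGCCGGAAGGACAATAGCTGGTTCTA-3'

Scanning the template, ATACCCG occurs at positions 77–83; this primer anneals to the bottom strand there with its 3' end pointing downstream.
The reverse primer's reverse complement is TAGCTGGTTCTA, which matches the template at positions 125–136.
The product is the template from position 77 through 136 (60 bp).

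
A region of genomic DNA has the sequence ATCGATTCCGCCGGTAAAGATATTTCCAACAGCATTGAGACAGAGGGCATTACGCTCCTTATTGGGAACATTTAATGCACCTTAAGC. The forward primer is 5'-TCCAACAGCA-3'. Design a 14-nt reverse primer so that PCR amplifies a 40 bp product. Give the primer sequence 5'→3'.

5'-CAATAAGGAGCGTA-3'

The forward primer binds at positions 25–34, so a 40 bp product ends at position 25 + 40 − 1 = 64.
The reverse primer anneals to the top strand over positions 51–64, i.e. to TACGCTCCTTATTG.
Its sequence written 5'→3' is the reverse complement: CAATAAGGAGCGTA.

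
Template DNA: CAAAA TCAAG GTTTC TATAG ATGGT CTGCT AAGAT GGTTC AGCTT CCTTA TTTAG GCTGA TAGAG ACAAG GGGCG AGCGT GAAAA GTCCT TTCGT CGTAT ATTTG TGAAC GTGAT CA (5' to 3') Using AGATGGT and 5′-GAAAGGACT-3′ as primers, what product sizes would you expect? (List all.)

The forward primer AGATGGT matches the top strand at positions 19–25, 32–38.
The reverse primer's reverse complement is AGTCCTTTC, matching at positions 85–93.
Each forward site pairs with the reverse site to give a product ending at position 93: sizes 75, 62 bp.

75 bp, 62 bp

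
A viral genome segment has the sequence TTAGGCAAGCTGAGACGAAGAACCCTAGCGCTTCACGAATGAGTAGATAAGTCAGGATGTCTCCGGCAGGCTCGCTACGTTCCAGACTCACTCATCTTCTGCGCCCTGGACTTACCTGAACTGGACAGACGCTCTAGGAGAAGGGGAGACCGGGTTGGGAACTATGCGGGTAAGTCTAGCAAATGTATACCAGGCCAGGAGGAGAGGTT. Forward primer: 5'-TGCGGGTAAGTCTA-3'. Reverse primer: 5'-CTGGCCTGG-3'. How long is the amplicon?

34 bp

The forward primer matches the template at positions 165–178.
The reverse primer's reverse complement is CCAGGCCAG, which matches the template at positions 190–198.
The product runs from position 165 to position 198, so its length is 198 − 165 + 1 = 34 bp.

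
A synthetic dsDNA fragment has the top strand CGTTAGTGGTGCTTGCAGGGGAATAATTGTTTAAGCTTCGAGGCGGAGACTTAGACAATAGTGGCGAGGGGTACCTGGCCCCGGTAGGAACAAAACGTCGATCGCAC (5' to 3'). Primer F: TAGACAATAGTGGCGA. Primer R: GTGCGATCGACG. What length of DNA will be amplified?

Scanning the template, TAGACAATAGTGGCGA occurs at positions 52–67; this primer anneals to the bottom strand there with its 3' end pointing downstream.
Reverse complement of the reverse primer: CGTCGATCGCAC. This occurs on the top strand at positions 96–107.
The product runs from position 52 to position 107, so its length is 107 − 52 + 1 = 56 bp.

56 bp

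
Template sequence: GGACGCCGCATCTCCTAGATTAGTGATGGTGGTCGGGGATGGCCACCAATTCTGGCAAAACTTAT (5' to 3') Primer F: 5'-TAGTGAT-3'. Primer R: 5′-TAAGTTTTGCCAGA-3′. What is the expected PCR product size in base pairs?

Forward primer TAGTGAT is found on the top strand at positions 21–27.
Reverse complement of the reverse primer: TCTGGCAAAACTTA. This occurs on the top strand at positions 51–64.
The product runs from position 21 to position 64, so its length is 64 − 21 + 1 = 44 bp.

44 bp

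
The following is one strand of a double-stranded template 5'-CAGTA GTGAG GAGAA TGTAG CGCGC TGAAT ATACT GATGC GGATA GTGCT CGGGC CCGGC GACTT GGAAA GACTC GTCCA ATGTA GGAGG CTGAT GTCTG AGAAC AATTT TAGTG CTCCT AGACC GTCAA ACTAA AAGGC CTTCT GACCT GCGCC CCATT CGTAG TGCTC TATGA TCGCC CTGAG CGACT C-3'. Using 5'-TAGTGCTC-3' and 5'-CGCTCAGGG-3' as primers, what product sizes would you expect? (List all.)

144 bp, 77 bp, 25 bp

The forward primer TAGTGCTC matches the top strand at positions 44–51, 111–118, 163–170.
The reverse primer's reverse complement is CCCTGAGCG, matching at positions 179–187.
Each forward site pairs with the reverse site to give a product ending at position 187: sizes 144, 77, 25 bp.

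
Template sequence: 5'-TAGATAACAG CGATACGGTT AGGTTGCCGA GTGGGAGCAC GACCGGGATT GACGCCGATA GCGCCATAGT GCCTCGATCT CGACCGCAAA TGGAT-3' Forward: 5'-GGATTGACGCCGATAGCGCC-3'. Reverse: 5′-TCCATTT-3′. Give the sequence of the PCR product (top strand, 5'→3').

The forward primer matches the template at positions 46–65.
Taking the reverse complement of TCCATTT gives AAATGGA, found at positions 88–94 on the template; the primer anneals here to the top strand with its 3' end pointing upstream.
The product is the template from position 46 through 94 (49 bp).

5'-GGATTGACGCCGATAGCGCCATAGTGCCTCGATCTCGACCGCAAATGGA-3'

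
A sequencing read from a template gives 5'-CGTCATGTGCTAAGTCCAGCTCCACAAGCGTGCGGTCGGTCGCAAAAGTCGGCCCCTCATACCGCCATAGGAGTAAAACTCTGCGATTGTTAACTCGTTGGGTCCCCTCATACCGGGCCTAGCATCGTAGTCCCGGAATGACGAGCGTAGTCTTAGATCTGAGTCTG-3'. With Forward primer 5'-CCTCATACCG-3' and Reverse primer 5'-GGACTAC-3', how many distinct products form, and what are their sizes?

Two products: 79 bp, 28 bp

The forward primer CCTCATACCG matches the top strand at positions 55–64, 106–115.
The reverse primer's reverse complement is GTAGTCC, matching at positions 127–133.
Each forward site pairs with the reverse site to give a product ending at position 133: sizes 79, 28 bp.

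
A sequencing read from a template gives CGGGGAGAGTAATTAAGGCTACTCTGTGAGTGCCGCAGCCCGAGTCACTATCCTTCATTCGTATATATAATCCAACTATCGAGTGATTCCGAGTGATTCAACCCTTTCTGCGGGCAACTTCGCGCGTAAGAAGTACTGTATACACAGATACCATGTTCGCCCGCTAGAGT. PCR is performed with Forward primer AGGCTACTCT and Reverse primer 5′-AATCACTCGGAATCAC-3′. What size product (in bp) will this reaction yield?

83 bp

The forward primer matches the template at positions 16–25.
Reverse complement of the reverse primer: GTGATTCCGAGTGATT. This occurs on the top strand at positions 83–98.
The product runs from position 16 to position 98, so its length is 98 − 16 + 1 = 83 bp.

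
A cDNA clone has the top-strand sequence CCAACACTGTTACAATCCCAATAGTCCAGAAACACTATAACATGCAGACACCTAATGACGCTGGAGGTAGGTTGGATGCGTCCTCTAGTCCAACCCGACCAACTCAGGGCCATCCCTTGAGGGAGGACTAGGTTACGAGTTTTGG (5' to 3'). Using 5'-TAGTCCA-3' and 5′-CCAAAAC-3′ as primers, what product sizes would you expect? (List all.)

124 bp, 60 bp

The forward primer TAGTCCA matches the top strand at positions 22–28, 86–92.
The reverse primer's reverse complement is GTTTTGG, matching at positions 139–145.
Each forward site pairs with the reverse site to give a product ending at position 145: sizes 124, 60 bp.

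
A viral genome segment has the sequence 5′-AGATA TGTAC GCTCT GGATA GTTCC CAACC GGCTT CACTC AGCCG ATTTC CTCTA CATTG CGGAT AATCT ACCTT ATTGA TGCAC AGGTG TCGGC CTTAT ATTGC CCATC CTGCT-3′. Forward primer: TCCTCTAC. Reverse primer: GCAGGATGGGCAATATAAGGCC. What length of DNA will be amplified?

66 bp

The forward primer matches the template at positions 49–56.
Reverse complement of the reverse primer: GGCCTTATATTGCCCATCCTGC. This occurs on the top strand at positions 93–114.
Amplicon spans positions 49–114: 66 bp.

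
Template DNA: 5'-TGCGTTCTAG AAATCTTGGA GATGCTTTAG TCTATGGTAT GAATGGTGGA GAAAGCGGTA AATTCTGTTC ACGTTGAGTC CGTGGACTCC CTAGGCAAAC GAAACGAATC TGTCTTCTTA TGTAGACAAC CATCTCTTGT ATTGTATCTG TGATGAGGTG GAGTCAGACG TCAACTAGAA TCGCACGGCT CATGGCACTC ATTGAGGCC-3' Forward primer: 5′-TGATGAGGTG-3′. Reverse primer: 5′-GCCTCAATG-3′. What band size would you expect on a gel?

The forward primer matches the template at positions 151–160.
Reverse complement of the reverse primer: CATTGAGGC. This occurs on the top strand at positions 200–208.
Amplicon spans positions 151–208: 58 bp.

58 bp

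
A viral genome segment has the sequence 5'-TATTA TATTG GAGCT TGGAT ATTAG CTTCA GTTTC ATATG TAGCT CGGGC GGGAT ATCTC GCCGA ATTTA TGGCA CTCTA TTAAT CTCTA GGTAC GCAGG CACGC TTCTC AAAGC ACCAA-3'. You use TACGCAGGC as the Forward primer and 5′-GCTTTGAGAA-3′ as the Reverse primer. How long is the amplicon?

Scanning the template, TACGCAGGC occurs at positions 93–101; this primer anneals to the bottom strand there with its 3' end pointing downstream.
Reverse complement of the reverse primer: TTCTCAAAGC. This occurs on the top strand at positions 106–115.
The product runs from position 93 to position 115, so its length is 115 − 93 + 1 = 23 bp.

23 bp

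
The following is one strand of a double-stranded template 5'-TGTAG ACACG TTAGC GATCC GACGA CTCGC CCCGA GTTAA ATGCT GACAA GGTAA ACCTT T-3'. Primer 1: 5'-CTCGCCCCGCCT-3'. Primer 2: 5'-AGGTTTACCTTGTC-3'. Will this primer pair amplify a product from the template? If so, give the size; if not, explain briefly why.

No product — primer 1 has no binding site in the template.

Primer 1 (CTCGCCCCGCCT) does not match the top strand, and its reverse complement AGGCGGGGCGAG does not match either.
With no annealing site for primer 1, no amplification occurs.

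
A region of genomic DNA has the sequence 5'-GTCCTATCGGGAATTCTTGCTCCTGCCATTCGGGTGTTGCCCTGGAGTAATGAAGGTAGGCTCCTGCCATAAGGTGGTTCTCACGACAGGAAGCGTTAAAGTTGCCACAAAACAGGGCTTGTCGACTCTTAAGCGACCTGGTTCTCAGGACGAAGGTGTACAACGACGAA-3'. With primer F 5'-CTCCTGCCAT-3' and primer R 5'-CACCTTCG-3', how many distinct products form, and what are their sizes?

The forward primer CTCCTGCCAT matches the top strand at positions 20–29, 61–70.
The reverse primer's reverse complement is CGAAGGTG, matching at positions 151–158.
Each forward site pairs with the reverse site to give a product ending at position 158: sizes 139, 98 bp.

Two products: 139 bp, 98 bp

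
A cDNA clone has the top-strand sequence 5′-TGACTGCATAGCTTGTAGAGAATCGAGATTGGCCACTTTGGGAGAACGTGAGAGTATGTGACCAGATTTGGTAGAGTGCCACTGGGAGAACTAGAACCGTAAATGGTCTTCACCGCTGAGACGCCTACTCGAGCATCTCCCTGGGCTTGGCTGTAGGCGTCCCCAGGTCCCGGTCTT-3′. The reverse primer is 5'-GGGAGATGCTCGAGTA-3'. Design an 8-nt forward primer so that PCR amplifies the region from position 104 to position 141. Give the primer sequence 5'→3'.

5'-TGGTCTTC-3'

The reverse primer's reverse complement TACTCGAGCATCTCCC matches the template at positions 126–141; the product starts at position 104.
The forward primer is identical to the top strand over positions 104–111: TGGTCTTC.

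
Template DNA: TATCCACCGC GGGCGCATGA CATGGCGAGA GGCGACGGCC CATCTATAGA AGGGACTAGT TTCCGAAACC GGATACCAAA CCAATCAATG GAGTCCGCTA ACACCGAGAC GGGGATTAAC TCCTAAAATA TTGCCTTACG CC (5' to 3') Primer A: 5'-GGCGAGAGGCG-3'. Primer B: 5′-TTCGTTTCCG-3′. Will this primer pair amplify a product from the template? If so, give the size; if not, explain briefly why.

Primer B (TTCGTTTCCG) does not match the top strand, and its reverse complement CGGAAACGAA does not match either.
With no annealing site for primer B, no amplification occurs.

No product — primer B has no binding site in the template.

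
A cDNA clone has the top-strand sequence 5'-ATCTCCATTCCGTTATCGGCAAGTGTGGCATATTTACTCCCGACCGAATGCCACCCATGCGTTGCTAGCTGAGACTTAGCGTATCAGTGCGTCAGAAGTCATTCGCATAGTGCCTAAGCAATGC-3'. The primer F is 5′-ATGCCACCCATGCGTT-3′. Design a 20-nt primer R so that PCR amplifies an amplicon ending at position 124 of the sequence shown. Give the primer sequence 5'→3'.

5'-GCATTGCTTAGGCACTATGC-3'

The forward primer binds at positions 48–63; the product's 3' end on the top strand is position 124.
The reverse primer anneals to the top strand over positions 105–124, i.e. to GCATAGTGCCTAAGCAATGC.
Its sequence written 5'→3' is the reverse complement: GCATTGCTTAGGCACTATGC.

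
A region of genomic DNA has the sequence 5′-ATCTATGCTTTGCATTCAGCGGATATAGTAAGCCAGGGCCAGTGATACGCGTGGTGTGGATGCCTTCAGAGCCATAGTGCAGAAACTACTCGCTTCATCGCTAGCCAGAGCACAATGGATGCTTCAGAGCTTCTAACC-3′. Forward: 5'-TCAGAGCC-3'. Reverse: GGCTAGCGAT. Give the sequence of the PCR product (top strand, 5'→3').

5'-TCAGAGCCATAGTGCAGAAACTACTCGCTTCATCGCTAGCC-3'

The forward primer matches the template at positions 66–73.
Reverse complement of the reverse primer: ATCGCTAGCC. This occurs on the top strand at positions 97–106.
The product is the template from position 66 through 106 (41 bp).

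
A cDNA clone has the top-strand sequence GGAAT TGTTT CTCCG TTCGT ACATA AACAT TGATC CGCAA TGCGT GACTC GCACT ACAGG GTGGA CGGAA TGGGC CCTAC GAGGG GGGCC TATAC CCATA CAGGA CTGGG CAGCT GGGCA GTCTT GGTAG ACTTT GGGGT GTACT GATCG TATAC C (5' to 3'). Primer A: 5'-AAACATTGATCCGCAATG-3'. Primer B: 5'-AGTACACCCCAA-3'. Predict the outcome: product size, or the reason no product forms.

Primer A (AAACATTGATCCGCAATG) matches the top strand at positions 25–42; it acts as a forward primer.
Primer B's reverse complement is TTGGGGTGTACT, matching the top strand at positions 134–145; it acts as a reverse primer.
The 3' ends face each other across positions 25–145, giving a 121 bp product.

Yes — a 121 bp product.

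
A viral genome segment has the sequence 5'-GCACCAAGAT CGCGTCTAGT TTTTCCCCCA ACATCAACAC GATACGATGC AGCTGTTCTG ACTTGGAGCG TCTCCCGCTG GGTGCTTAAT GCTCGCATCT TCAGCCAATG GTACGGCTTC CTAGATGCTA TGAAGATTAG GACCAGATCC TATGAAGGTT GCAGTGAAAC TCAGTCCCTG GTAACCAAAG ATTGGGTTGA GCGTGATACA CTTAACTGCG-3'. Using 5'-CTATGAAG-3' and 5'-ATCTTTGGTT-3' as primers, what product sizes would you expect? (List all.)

65 bp, 43 bp

The forward primer CTATGAAG matches the top strand at positions 128–135, 150–157.
The reverse primer's reverse complement is AACCAAAGAT, matching at positions 183–192.
Each forward site pairs with the reverse site to give a product ending at position 192: sizes 65, 43 bp.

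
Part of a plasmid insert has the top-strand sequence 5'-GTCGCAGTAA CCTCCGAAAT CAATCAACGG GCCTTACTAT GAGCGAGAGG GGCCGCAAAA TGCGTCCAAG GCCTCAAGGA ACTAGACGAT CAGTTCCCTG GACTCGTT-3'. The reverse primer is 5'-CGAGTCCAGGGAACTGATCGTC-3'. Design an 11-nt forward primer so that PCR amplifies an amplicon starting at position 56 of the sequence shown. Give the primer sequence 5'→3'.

The reverse primer's reverse complement GACGATCAGTTCCCTGGACTCG matches the template at positions 85–106; the product starts at position 56.
The forward primer is identical to the top strand over positions 56–66: CAAAATGCGTC.

5'-CAAAATGCGTC-3'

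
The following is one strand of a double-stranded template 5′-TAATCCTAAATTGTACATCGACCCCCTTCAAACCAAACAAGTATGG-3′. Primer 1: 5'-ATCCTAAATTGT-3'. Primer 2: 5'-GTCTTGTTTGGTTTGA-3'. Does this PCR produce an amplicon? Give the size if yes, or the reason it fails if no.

Primer 2 (GTCTTGTTTGGTTTGA) does not match the top strand, and its reverse complement TCAAACCAAACAAGAC does not match either.
With no annealing site for primer 2, no amplification occurs.

No product — primer 2 has no binding site in the template.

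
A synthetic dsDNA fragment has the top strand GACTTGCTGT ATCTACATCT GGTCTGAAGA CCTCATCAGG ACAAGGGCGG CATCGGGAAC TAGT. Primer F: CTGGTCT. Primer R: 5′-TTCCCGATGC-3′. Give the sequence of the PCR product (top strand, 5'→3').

Scanning the template, CTGGTCT occurs at positions 19–25; this primer anneals to the bottom strand there with its 3' end pointing downstream.
Reverse complement of the reverse primer: GCATCGGGAA. This occurs on the top strand at positions 50–59.
The product is the template from position 19 through 59 (41 bp).

5'-CTGGTCTGAAGACCTCATCAGGACAAGGGCGGCATCGGGAA-3'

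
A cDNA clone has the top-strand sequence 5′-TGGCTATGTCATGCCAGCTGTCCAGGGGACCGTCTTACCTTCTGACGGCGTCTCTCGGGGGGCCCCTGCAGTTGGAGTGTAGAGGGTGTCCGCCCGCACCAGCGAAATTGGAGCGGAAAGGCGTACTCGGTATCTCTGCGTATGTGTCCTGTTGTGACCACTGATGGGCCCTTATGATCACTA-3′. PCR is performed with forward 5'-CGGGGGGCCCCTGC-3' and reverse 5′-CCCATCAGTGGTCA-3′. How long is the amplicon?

Forward primer CGGGGGGCCCCTGC is found on the top strand at positions 56–69.
Taking the reverse complement of CCCATCAGTGGTCA gives TGACCACTGATGGG, found at positions 155–168 on the template; the primer anneals here to the top strand with its 3' end pointing upstream.
Product length = (reverse-primer end) − (forward-primer start) + 1 = 168 − 56 + 1 = 113 bp.

113 bp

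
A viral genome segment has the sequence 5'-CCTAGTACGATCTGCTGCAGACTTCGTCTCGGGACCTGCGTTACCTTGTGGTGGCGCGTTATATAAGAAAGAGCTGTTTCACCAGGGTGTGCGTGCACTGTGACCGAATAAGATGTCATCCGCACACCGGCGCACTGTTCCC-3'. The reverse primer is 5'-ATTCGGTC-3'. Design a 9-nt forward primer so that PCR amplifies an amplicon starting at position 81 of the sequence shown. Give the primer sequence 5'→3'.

5'-ACCAGGGTG-3'

The reverse primer's reverse complement GACCGAAT matches the template at positions 102–109; the product starts at position 81.
The forward primer is identical to the top strand over positions 81–89: ACCAGGGTG.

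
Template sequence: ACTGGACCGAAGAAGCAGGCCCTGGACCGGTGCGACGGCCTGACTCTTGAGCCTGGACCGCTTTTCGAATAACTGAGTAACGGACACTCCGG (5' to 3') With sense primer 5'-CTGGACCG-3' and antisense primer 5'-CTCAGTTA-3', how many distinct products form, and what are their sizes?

The forward primer CTGGACCG matches the top strand at positions 2–9, 22–29, 53–60.
The reverse primer's reverse complement is TAACTGAG, matching at positions 70–77.
Each forward site pairs with the reverse site to give a product ending at position 77: sizes 76, 56, 25 bp.

Three products: 76 bp, 56 bp, 25 bp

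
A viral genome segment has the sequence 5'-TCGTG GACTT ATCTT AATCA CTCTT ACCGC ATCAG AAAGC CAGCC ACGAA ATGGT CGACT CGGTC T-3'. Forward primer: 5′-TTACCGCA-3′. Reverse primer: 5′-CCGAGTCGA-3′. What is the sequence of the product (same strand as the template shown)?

The forward primer matches the template at positions 24–31.
Taking the reverse complement of CCGAGTCGA gives TCGACTCGG, found at positions 55–63 on the template; the primer anneals here to the top strand with its 3' end pointing upstream.
The product is the template from position 24 through 63 (40 bp).

5'-TTACCGCATCAGAAAGCCAGCCACGAAATGGTCGACTCGG-3'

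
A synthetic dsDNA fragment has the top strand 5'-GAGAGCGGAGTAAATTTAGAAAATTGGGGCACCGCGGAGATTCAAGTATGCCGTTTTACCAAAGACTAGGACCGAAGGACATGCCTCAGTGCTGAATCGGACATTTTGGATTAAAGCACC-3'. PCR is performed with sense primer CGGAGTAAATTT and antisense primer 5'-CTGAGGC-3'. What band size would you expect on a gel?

The forward primer matches the template at positions 6–17.
The reverse primer's reverse complement is GCCTCAG, which matches the template at positions 83–89.
Product length = (reverse-primer end) − (forward-primer start) + 1 = 89 − 6 + 1 = 84 bp.

84 bp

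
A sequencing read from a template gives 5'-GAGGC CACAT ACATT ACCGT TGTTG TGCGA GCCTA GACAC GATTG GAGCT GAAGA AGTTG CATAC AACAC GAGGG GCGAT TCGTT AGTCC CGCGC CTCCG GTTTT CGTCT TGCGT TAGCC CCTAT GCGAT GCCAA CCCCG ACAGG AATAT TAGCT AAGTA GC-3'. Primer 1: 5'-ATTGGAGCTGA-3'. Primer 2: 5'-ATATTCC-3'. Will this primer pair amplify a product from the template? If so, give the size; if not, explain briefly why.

Yes — a 109 bp product.

Primer 1 (ATTGGAGCTGA) matches the top strand at positions 42–52; it acts as a forward primer.
Primer 2's reverse complement is GGAATAT, matching the top strand at positions 144–150; it acts as a reverse primer.
The 3' ends face each other across positions 42–150, giving a 109 bp product.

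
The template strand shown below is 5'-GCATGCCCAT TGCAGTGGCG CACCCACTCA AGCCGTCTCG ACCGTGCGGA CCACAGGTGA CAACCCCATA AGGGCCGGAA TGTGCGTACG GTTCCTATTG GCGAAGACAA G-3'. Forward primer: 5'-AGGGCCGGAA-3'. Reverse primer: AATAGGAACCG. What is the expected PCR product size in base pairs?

Scanning the template, AGGGCCGGAA occurs at positions 71–80; this primer anneals to the bottom strand there with its 3' end pointing downstream.
The reverse primer's reverse complement is CGGTTCCTATT, which matches the template at positions 89–99.
The product runs from position 71 to position 99, so its length is 99 − 71 + 1 = 29 bp.

29 bp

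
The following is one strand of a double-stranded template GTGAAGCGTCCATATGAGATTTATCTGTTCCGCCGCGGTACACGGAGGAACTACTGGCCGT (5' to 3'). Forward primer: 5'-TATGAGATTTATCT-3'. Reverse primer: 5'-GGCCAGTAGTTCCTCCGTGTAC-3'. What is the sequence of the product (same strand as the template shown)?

The forward primer matches the template at positions 13–26.
The reverse primer's reverse complement is GTACACGGAGGAACTACTGGCC, which matches the template at positions 38–59.
The product is the template from position 13 through 59 (47 bp).

5'-TATGAGATTTATCTGTTCCGCCGCGGTACACGGAGGAACTACTGGCC-3'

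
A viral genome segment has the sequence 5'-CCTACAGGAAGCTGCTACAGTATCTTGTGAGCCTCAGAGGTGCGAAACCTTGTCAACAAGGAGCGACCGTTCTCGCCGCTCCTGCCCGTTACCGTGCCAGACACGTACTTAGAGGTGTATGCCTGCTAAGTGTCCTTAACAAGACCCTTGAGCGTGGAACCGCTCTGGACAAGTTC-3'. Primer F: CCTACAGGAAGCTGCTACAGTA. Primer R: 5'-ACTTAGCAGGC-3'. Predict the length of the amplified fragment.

131 bp

The forward primer matches the template at positions 1–22.
The reverse primer's reverse complement is GCCTGCTAAGT, which matches the template at positions 121–131.
Product length = (reverse-primer end) − (forward-primer start) + 1 = 131 − 1 + 1 = 131 bp.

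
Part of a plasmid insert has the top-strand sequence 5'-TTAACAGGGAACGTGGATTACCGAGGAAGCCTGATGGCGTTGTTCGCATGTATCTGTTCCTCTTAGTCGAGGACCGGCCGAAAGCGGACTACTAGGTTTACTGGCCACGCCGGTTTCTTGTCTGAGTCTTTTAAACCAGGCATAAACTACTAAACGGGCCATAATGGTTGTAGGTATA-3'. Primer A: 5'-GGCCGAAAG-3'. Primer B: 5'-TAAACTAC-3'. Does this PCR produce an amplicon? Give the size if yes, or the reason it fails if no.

No product — both primers anneal to the same strand and extend in the same direction.

Primer A (GGCCGAAAG) matches the top strand at positions 76–84 (3' end points downstream).
Primer B (TAAACTAC) also matches the top strand directly, at positions 143–150 — its reverse complement GTAGTTTA is not present.
Both primers anneal to the bottom strand with 3' ends pointing the same way, so neither can prime synthesis back toward the other.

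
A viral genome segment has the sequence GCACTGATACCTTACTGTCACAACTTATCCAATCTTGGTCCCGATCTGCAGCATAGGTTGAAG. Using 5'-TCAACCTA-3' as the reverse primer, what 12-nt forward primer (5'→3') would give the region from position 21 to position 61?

5'-CAACTTATCCAA-3'

The reverse primer's reverse complement TAGGTTGA matches the template at positions 54–61; the product starts at position 21.
The forward primer is identical to the top strand over positions 21–32: CAACTTATCCAA.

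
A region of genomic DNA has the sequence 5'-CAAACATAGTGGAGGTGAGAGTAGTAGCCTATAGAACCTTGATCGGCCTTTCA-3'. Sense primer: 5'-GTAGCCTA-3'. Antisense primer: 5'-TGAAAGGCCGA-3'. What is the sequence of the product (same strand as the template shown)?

Forward primer GTAGCCTA is found on the top strand at positions 24–31.
The reverse primer's reverse complement is TCGGCCTTTCA, which matches the template at positions 43–53.
The product is the template from position 24 through 53 (30 bp).

5'-GTAGCCTATAGAACCTTGATCGGCCTTTCA-3'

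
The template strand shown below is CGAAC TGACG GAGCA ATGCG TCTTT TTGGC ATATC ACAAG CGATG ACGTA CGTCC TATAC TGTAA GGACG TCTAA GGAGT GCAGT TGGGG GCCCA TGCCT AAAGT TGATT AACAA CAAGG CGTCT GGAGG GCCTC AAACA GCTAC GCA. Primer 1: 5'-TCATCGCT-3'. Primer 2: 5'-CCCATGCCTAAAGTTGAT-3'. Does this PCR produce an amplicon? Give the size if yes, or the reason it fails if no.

No product — the primers' 3' ends point away from each other.

Primer 1 (TCATCGCT) has reverse complement AGCGATGA, which matches the top strand at positions 39–46; primer 1 anneals to the top strand there with its 3' end pointing upstream toward position 39.
Primer 2 (CCCATGCCTAAAGTTGAT) matches the top strand directly at positions 92–109; it anneals to the bottom strand with its 3' end pointing downstream toward position 109.
The 3' ends diverge (primer 1 extends toward position 1, primer 2 toward position 148), so the primers never converge on a shared product.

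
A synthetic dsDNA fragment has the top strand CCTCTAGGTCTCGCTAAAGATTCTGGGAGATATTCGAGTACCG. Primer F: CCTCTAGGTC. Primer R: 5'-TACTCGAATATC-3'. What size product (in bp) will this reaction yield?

40 bp

The forward primer matches the template at positions 1–10.
The reverse primer's reverse complement is GATATTCGAGTA, which matches the template at positions 29–40.
Product length = (reverse-primer end) − (forward-primer start) + 1 = 40 − 1 + 1 = 40 bp.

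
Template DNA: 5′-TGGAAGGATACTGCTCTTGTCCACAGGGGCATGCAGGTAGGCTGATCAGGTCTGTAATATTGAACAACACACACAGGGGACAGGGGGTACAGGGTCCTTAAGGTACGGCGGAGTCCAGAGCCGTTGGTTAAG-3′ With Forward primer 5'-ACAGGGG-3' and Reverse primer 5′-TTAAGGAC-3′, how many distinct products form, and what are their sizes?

Three products: 79 bp, 29 bp, 22 bp

The forward primer ACAGGGG matches the top strand at positions 23–29, 73–79, 80–86.
The reverse primer's reverse complement is GTCCTTAA, matching at positions 94–101.
Each forward site pairs with the reverse site to give a product ending at position 101: sizes 79, 29, 22 bp.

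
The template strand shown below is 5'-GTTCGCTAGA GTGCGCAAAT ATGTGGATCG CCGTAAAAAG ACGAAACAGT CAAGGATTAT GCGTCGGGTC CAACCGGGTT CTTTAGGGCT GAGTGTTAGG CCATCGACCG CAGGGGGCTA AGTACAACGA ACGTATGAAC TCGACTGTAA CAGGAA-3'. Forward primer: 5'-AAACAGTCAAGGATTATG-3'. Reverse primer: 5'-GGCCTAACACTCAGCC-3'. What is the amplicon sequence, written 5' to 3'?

5'-AAACAGTCAAGGATTATGCGTCGGGTCCAACCGGGTTCTTTAGGGCTGAGTGTTAGGCC-3'

Scanning the template, AAACAGTCAAGGATTATG occurs at positions 44–61; this primer anneals to the bottom strand there with its 3' end pointing downstream.
The reverse primer's reverse complement is GGCTGAGTGTTAGGCC, which matches the template at positions 87–102.
The product is the template from position 44 through 102 (59 bp).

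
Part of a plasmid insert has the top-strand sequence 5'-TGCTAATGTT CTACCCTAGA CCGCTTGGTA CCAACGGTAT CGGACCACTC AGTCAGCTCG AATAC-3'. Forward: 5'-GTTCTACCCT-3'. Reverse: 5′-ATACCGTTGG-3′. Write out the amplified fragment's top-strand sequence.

Scanning the template, GTTCTACCCT occurs at positions 8–17; this primer anneals to the bottom strand there with its 3' end pointing downstream.
The reverse primer's reverse complement is CCAACGGTAT, which matches the template at positions 31–40.
The product is the template from position 8 through 40 (33 bp).

5'-GTTCTACCCTAGACCGCTTGGTACCAACGGTAT-3'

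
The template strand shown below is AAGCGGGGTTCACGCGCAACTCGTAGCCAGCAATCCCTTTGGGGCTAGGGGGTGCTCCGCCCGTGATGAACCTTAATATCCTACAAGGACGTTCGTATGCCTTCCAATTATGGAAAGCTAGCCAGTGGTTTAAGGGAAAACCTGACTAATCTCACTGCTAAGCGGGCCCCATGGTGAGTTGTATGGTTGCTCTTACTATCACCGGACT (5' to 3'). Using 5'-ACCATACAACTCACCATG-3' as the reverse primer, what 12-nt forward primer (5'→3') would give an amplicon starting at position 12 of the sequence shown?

5'-ACGCGCAACTCG-3'

The reverse primer's reverse complement CATGGTGAGTTGTATGGT matches the template at positions 170–187; the product starts at position 12.
The forward primer is identical to the top strand over positions 12–23: ACGCGCAACTCG.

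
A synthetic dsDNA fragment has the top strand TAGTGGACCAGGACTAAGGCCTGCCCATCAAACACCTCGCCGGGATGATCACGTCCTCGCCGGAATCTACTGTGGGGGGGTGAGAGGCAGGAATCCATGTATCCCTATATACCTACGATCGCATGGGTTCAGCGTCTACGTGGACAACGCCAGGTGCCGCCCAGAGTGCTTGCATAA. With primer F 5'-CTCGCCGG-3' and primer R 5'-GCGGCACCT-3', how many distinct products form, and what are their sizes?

The forward primer CTCGCCGG matches the top strand at positions 36–43, 56–63.
The reverse primer's reverse complement is AGGTGCCGC, matching at positions 152–160.
Each forward site pairs with the reverse site to give a product ending at position 160: sizes 125, 105 bp.

Two products: 125 bp, 105 bp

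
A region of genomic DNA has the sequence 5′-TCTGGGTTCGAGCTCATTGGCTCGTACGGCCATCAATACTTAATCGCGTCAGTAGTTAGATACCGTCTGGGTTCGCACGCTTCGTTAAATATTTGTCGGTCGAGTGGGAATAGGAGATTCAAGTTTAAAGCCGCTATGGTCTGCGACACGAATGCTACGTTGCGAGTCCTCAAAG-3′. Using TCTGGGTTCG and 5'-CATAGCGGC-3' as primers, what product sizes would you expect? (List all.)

The forward primer TCTGGGTTCG matches the top strand at positions 1–10, 66–75.
The reverse primer's reverse complement is GCCGCTATG, matching at positions 130–138.
Each forward site pairs with the reverse site to give a product ending at position 138: sizes 138, 73 bp.

138 bp, 73 bp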